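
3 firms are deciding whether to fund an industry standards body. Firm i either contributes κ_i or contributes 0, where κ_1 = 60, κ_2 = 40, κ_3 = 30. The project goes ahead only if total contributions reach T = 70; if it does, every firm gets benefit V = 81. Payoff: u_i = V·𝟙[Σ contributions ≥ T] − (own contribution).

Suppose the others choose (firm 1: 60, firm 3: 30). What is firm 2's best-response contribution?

0

Others' total = 90 ≥ 70; contributing adds cost 40 for no extra benefit.
Best response: 0.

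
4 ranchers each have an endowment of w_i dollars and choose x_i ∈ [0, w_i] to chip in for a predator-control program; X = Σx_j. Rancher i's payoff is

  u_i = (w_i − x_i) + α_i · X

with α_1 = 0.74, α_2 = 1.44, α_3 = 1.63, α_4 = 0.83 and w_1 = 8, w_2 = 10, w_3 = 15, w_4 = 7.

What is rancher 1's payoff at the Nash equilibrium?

26.5

∂u_i/∂x_i = α_i − 1, so rancher i contributes w_i if α_i > 1, else 0.
α_i > 1 for i ∈ {2, 3}; NE contributions (0, 10, 15, 0), X = 25.
u_1 = (8 − 0) + 0.74·25 = 26.5.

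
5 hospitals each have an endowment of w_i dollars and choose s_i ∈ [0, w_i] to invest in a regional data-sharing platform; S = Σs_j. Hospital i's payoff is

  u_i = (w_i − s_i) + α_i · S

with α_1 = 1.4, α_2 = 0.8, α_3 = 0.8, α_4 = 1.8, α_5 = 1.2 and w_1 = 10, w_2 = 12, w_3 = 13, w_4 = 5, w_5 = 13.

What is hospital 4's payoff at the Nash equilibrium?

50.4

∂u_i/∂s_i = α_i − 1, so hospital i contributes w_i if α_i > 1, else 0.
α_i > 1 for i ∈ {1, 4, 5}; NE contributions (10, 0, 0, 5, 13), S = 28.
u_4 = (5 − 5) + 1.8·28 = 50.4.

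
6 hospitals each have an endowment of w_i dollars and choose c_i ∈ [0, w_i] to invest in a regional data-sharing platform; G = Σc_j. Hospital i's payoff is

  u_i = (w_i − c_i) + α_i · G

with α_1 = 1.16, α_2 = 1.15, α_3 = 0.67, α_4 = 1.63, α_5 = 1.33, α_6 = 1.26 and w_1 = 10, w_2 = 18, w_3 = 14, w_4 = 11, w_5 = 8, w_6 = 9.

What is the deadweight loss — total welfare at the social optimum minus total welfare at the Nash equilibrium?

∂u_i/∂c_i = α_i − 1, so hospital i contributes w_i if α_i > 1, else 0.
α_i > 1 for i ∈ {1, 2, 4, 5, 6}; NE contributions (10, 18, 0, 11, 8, 9), G = 56.
W^NE = Σw_i − G^NE + (Σα_i)·G^NE = 70 + 6.2·56 = 417.2.
Planner: ∂(Σu_j)/∂c_i = Σα_j − 1 = 6.2 > 0, so everyone contributes w_i; G^SO = 70, W^SO = 70 + 6.2·70 = 504.
Deadweight loss = 86.8.

86.8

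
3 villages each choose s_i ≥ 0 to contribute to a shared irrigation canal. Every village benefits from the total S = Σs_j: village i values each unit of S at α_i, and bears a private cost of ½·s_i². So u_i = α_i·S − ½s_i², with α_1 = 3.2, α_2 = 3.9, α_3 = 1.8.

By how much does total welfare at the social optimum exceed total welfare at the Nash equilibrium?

Village i's FOC: ∂u_i/∂s_i = α_i − s_i = 0, so s_i* = α_i.
NE contributions = (3.2, 3.9, 1.8); S = 8.9.
W^NE = (Σα)·S − ½Σα_i² = 8.9² − ½·28.69 = 64.865.
Planner sets s_i = Σα_j = 8.9 for every i, so S^SO = 3·8.9 = 26.7.
W^SO = (Σα)·S^SO − ½·3·(Σα)² = (3/2)·8.9² = 118.815.
Deadweight loss = W^SO − W^NE = 53.95.

53.95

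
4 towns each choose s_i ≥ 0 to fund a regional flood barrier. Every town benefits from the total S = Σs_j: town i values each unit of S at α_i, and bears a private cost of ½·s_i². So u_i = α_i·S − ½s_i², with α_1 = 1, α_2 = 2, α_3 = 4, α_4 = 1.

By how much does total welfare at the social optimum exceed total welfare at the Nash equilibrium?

75

Town i's FOC: ∂u_i/∂s_i = α_i − s_i = 0, so s_i* = α_i.
NE contributions = (1, 2, 4, 1); S = 8.
W^NE = (Σα)·S − ½Σα_i² = 8² − ½·22 = 53.
Planner sets s_i = Σα_j = 8 for every i, so S^SO = 4·8 = 32.
W^SO = (Σα)·S^SO − ½·4·(Σα)² = (4/2)·8² = 128.
Deadweight loss = W^SO − W^NE = 75.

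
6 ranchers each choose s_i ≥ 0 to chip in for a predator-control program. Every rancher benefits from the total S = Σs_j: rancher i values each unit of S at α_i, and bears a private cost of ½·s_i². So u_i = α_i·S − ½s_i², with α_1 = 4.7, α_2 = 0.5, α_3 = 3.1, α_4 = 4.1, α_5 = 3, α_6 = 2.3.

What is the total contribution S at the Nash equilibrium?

17.7

Rancher i's FOC: ∂u_i/∂s_i = α_i − s_i = 0, so s_i* = α_i.
NE contributions = (4.7, 0.5, 3.1, 4.1, 3, 2.3); S = 17.7.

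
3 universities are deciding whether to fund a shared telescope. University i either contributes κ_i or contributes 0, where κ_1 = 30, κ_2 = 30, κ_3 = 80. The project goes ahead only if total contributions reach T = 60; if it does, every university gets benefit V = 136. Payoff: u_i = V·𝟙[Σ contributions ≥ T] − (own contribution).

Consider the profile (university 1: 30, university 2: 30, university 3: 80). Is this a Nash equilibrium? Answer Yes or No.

Total = 140 ≥ 60: provided.
University 1 (pledges 30, payoff 106): dropping to 0 → total 110, payoff 136. Profitable deviation.

No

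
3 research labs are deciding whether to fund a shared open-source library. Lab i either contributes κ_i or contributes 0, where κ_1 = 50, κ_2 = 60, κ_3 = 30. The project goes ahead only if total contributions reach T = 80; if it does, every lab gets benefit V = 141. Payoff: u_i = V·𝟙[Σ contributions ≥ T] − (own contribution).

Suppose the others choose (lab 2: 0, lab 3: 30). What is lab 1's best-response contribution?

Others' total = 30. Contributing 50 brings total to 80 ≥ 80: gain V − κ_1 = 91.
Best response: 50.

50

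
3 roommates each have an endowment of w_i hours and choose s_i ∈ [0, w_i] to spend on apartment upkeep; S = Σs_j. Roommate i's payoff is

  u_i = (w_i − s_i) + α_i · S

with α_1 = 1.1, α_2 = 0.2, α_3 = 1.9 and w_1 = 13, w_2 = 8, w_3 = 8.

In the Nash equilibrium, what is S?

∂u_i/∂s_i = α_i − 1, so roommate i contributes w_i if α_i > 1, else 0.
α_i > 1 for i ∈ {1, 3}; NE contributions (13, 0, 8), S = 21.

21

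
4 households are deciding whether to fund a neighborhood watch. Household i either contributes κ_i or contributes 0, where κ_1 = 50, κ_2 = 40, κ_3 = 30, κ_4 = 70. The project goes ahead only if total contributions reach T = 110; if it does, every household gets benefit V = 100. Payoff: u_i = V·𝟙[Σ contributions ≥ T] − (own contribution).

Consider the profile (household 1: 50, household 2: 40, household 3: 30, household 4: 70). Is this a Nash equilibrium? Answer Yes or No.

Total = 190 ≥ 110: provided.
Household 1 (pledges 50, payoff 50): dropping to 0 → total 140, payoff 100. Profitable deviation.

No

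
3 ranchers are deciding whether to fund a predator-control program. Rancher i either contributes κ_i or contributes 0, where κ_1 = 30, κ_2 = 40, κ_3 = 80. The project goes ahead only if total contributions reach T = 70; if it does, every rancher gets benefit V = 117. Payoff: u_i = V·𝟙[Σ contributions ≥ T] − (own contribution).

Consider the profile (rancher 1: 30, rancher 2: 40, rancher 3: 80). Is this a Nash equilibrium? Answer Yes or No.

Total = 150 ≥ 70: provided.
Rancher 1 (pledges 30, payoff 87): dropping to 0 → total 120, payoff 117. Profitable deviation.

No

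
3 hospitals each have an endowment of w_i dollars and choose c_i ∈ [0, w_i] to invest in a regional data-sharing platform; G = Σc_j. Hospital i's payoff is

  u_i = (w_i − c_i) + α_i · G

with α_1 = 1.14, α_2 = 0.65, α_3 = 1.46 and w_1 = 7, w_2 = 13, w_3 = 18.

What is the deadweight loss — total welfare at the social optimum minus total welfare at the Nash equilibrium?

∂u_i/∂c_i = α_i − 1, so hospital i contributes w_i if α_i > 1, else 0.
α_i > 1 for i ∈ {1, 3}; NE contributions (7, 0, 18), G = 25.
W^NE = Σw_i − G^NE + (Σα_i)·G^NE = 38 + 2.25·25 = 94.25.
Planner: ∂(Σu_j)/∂c_i = Σα_j − 1 = 2.25 > 0, so everyone contributes w_i; G^SO = 38, W^SO = 38 + 2.25·38 = 123.5.
Deadweight loss = 29.25.

29.25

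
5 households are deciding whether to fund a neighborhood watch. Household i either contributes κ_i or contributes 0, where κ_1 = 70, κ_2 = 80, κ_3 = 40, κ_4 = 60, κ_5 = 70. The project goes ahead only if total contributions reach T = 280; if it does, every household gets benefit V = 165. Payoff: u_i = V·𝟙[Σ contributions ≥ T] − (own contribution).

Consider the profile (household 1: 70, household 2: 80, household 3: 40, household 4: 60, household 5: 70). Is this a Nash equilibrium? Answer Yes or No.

Total = 320 ≥ 280: provided.
Household 1 (pledges 70, payoff 95): dropping to 0 → total 250, payoff 0. No gain.
Household 2 (pledges 80, payoff 85): dropping to 0 → total 240, payoff 0. No gain.
Household 3 (pledges 40, payoff 125): dropping to 0 → total 280, payoff 165. Profitable deviation.

No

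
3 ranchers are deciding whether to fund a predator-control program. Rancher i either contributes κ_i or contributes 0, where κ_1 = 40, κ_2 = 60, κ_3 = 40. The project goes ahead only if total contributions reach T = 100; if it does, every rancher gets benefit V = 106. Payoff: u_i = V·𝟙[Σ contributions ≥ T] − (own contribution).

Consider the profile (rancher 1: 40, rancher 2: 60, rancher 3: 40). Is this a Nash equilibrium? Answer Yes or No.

Total = 140 ≥ 100: provided.
Rancher 1 (pledges 40, payoff 66): dropping to 0 → total 100, payoff 106. Profitable deviation.

No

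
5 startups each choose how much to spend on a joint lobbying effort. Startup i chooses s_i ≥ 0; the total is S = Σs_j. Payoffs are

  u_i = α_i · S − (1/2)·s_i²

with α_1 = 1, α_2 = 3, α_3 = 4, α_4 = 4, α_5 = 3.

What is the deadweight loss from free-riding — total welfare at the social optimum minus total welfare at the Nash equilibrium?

363

Startup i's FOC: ∂u_i/∂s_i = α_i − s_i = 0, so s_i* = α_i.
NE contributions = (1, 3, 4, 4, 3); S = 15.
W^NE = (Σα)·S − ½Σα_i² = 15² − ½·51 = 199.5.
Planner sets s_i = Σα_j = 15 for every i, so S^SO = 5·15 = 75.
W^SO = (Σα)·S^SO − ½·5·(Σα)² = (5/2)·15² = 562.5.
Deadweight loss = W^SO − W^NE = 363.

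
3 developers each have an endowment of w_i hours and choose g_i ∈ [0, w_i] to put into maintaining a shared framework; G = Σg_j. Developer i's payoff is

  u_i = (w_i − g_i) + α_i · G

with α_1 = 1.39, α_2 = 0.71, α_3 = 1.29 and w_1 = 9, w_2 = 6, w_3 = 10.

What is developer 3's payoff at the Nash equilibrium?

24.51

∂u_i/∂g_i = α_i − 1, so developer i contributes w_i if α_i > 1, else 0.
α_i > 1 for i ∈ {1, 3}; NE contributions (9, 0, 10), G = 19.
u_3 = (10 − 10) + 1.29·19 = 24.51.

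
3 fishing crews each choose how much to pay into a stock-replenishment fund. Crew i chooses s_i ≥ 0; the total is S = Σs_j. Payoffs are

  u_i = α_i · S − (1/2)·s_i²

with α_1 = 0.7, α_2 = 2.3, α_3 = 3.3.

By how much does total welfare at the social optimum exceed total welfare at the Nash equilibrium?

Crew i's FOC: ∂u_i/∂s_i = α_i − s_i = 0, so s_i* = α_i.
NE contributions = (0.7, 2.3, 3.3); S = 6.3.
W^NE = (Σα)·S − ½Σα_i² = 6.3² − ½·16.67 = 31.355.
Planner sets s_i = Σα_j = 6.3 for every i, so S^SO = 3·6.3 = 18.9.
W^SO = (Σα)·S^SO − ½·3·(Σα)² = (3/2)·6.3² = 59.535.
Deadweight loss = W^SO − W^NE = 28.18.

28.18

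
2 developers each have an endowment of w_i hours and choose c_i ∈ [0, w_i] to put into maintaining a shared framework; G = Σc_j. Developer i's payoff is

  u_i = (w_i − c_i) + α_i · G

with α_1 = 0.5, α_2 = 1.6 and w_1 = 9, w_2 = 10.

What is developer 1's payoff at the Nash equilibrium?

∂u_i/∂c_i = α_i − 1, so developer i contributes w_i if α_i > 1, else 0.
α_i > 1 for i ∈ {2}; NE contributions (0, 10), G = 10.
u_1 = (9 − 0) + 0.5·10 = 14.

14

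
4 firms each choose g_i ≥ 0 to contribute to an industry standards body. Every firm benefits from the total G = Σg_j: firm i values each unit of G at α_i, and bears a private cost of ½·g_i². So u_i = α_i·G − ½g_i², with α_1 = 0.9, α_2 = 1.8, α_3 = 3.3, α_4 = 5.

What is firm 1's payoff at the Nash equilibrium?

9.495

Firm i's FOC: ∂u_i/∂g_i = α_i − g_i = 0, so g_i* = α_i.
NE contributions = (0.9, 1.8, 3.3, 5); G = 11.
u_1 = α_1·G − ½·(g_1)² = 0.9·11 − ½·0.9² = 9.495.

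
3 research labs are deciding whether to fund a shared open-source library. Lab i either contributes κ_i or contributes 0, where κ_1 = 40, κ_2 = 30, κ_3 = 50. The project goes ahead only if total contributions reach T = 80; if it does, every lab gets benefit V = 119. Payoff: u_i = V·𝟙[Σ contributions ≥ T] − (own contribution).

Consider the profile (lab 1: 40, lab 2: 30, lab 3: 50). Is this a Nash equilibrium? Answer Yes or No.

No

Total = 120 ≥ 80: provided.
Lab 1 (pledges 40, payoff 79): dropping to 0 → total 80, payoff 119. Profitable deviation.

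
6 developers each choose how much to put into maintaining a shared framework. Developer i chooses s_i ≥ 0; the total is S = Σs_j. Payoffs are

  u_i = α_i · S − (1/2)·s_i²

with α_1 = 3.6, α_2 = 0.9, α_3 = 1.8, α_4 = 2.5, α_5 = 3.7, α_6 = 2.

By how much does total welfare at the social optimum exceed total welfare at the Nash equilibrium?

440.975

Developer i's FOC: ∂u_i/∂s_i = α_i − s_i = 0, so s_i* = α_i.
NE contributions = (3.6, 0.9, 1.8, 2.5, 3.7, 2); S = 14.5.
W^NE = (Σα)·S − ½Σα_i² = 14.5² − ½·40.95 = 189.775.
Planner sets s_i = Σα_j = 14.5 for every i, so S^SO = 6·14.5 = 87.
W^SO = (Σα)·S^SO − ½·6·(Σα)² = (6/2)·14.5² = 630.75.
Deadweight loss = W^SO − W^NE = 440.975.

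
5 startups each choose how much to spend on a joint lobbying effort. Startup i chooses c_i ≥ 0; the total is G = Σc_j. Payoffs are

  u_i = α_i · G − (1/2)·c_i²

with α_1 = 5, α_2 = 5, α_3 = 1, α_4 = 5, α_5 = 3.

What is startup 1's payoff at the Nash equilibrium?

Startup i's FOC: ∂u_i/∂c_i = α_i − c_i = 0, so c_i* = α_i.
NE contributions = (5, 5, 1, 5, 3); G = 19.
u_1 = α_1·G − ½·(c_1)² = 5·19 − ½·5² = 82.5.

82.5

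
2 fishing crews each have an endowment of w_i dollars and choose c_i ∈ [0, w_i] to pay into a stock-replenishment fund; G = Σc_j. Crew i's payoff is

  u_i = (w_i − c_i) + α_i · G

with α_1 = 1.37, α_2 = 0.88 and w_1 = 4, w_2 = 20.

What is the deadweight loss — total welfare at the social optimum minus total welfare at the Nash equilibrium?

25

∂u_i/∂c_i = α_i − 1, so crew i contributes w_i if α_i > 1, else 0.
α_i > 1 for i ∈ {1}; NE contributions (4, 0), G = 4.
W^NE = Σw_i − G^NE + (Σα_i)·G^NE = 24 + 1.25·4 = 29.
Planner: ∂(Σu_j)/∂c_i = Σα_j − 1 = 1.25 > 0, so everyone contributes w_i; G^SO = 24, W^SO = 24 + 1.25·24 = 54.
Deadweight loss = 25.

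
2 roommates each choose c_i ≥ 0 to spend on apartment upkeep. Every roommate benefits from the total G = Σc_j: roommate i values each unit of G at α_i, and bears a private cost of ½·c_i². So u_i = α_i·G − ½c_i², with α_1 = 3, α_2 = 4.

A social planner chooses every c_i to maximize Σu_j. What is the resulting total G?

14

Planner FOC: ∂(Σu_j)/∂c_i = (Σα_j) − c_i = 0, so c_i^SO = Σα_j = 7 for every i; G^SO = 14.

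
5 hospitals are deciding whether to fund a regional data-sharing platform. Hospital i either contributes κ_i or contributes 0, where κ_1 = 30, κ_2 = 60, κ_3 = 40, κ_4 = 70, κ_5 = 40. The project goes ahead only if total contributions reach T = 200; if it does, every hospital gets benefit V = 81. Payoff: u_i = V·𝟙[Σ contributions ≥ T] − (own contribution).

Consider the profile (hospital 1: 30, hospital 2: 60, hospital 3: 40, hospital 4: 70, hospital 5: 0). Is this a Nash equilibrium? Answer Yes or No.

Yes

Total = 200 ≥ 200: provided.
Hospital 1 (pledges 30, payoff 51): dropping to 0 → total 170, payoff 0. No gain.
Hospital 2 (pledges 60, payoff 21): dropping to 0 → total 140, payoff 0. No gain.
Hospital 3 (pledges 40, payoff 41): dropping to 0 → total 160, payoff 0. No gain.
Hospital 4 (pledges 70, payoff 11): dropping to 0 → total 130, payoff 0. No gain.
Hospital 5 (pledges 0, payoff 81): pledging 40 → total 240, payoff 41. No gain.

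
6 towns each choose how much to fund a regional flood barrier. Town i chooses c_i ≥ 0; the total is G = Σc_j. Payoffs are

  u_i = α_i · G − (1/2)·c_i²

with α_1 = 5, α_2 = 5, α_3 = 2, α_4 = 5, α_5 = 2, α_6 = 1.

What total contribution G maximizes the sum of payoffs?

120

Planner FOC: ∂(Σu_j)/∂c_i = (Σα_j) − c_i = 0, so c_i^SO = Σα_j = 20 for every i; G^SO = 120.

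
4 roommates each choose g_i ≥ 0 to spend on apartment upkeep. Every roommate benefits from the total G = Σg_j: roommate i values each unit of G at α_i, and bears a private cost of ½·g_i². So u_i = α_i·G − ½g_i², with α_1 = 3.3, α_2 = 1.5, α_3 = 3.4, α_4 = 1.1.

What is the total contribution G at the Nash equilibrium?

9.3

Roommate i's FOC: ∂u_i/∂g_i = α_i − g_i = 0, so g_i* = α_i.
NE contributions = (3.3, 1.5, 3.4, 1.1); G = 9.3.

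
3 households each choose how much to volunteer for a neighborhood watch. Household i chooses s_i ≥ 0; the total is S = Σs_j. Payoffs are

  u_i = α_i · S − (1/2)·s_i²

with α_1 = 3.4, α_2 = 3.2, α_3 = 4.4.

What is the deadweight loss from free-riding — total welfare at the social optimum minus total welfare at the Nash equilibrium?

Household i's FOC: ∂u_i/∂s_i = α_i − s_i = 0, so s_i* = α_i.
NE contributions = (3.4, 3.2, 4.4); S = 11.
W^NE = (Σα)·S − ½Σα_i² = 11² − ½·41.16 = 100.42.
Planner sets s_i = Σα_j = 11 for every i, so S^SO = 3·11 = 33.
W^SO = (Σα)·S^SO − ½·3·(Σα)² = (3/2)·11² = 181.5.
Deadweight loss = W^SO − W^NE = 81.08.

81.08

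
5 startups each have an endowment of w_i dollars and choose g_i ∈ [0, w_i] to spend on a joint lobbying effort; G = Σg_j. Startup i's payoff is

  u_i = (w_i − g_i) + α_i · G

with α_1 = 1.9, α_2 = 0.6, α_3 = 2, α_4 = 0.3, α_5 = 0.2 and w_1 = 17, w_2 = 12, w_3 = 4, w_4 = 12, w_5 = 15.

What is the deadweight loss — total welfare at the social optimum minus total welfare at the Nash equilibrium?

156

∂u_i/∂g_i = α_i − 1, so startup i contributes w_i if α_i > 1, else 0.
α_i > 1 for i ∈ {1, 3}; NE contributions (17, 0, 4, 0, 0), G = 21.
W^NE = Σw_i − G^NE + (Σα_i)·G^NE = 60 + 4·21 = 144.
Planner: ∂(Σu_j)/∂g_i = Σα_j − 1 = 4 > 0, so everyone contributes w_i; G^SO = 60, W^SO = 60 + 4·60 = 300.
Deadweight loss = 156.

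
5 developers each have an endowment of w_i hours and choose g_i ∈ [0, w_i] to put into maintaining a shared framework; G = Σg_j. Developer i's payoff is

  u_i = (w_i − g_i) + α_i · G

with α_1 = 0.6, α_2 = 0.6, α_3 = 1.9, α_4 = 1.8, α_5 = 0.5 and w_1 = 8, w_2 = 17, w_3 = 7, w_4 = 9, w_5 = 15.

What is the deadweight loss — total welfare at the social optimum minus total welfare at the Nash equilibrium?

∂u_i/∂g_i = α_i − 1, so developer i contributes w_i if α_i > 1, else 0.
α_i > 1 for i ∈ {3, 4}; NE contributions (0, 0, 7, 9, 0), G = 16.
W^NE = Σw_i − G^NE + (Σα_i)·G^NE = 56 + 4.4·16 = 126.4.
Planner: ∂(Σu_j)/∂g_i = Σα_j − 1 = 4.4 > 0, so everyone contributes w_i; G^SO = 56, W^SO = 56 + 4.4·56 = 302.4.
Deadweight loss = 176.

176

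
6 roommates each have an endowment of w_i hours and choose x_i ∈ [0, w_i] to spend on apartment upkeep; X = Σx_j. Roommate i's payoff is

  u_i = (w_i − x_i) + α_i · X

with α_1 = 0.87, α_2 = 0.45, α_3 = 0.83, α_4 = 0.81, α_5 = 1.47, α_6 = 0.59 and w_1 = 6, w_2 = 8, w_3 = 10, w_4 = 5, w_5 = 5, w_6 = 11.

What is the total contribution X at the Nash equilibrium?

5

∂u_i/∂x_i = α_i − 1, so roommate i contributes w_i if α_i > 1, else 0.
α_i > 1 for i ∈ {5}; NE contributions (0, 0, 0, 0, 5, 0), X = 5.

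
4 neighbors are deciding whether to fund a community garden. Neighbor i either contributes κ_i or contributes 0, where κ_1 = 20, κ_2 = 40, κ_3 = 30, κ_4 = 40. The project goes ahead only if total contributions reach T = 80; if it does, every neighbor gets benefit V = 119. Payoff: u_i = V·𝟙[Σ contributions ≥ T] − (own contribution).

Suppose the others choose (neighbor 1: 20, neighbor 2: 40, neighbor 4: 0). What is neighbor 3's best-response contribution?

Others' total = 60. Contributing 30 brings total to 90 ≥ 80: gain V − κ_3 = 89.
Best response: 30.

30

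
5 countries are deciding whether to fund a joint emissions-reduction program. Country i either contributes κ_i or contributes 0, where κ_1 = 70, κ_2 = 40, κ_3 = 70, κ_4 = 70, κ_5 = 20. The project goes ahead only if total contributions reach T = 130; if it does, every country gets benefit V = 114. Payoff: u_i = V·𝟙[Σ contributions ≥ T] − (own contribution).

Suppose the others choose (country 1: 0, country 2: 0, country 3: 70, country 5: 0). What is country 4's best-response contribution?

70

Others' total = 70. Contributing 70 brings total to 140 ≥ 130: gain V − κ_4 = 44.
Best response: 70.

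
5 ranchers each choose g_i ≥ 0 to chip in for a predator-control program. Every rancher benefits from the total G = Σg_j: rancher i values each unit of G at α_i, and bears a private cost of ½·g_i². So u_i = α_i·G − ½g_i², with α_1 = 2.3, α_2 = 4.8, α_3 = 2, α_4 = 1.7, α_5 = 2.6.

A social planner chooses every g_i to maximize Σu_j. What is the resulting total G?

Planner FOC: ∂(Σu_j)/∂g_i = (Σα_j) − g_i = 0, so g_i^SO = Σα_j = 13.4 for every i; G^SO = 67.

67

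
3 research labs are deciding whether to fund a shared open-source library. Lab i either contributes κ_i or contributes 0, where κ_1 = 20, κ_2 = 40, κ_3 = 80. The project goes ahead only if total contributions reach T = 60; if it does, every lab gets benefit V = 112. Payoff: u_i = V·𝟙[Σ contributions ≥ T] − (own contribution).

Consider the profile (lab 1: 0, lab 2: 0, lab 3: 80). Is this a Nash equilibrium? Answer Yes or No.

Yes

Total = 80 ≥ 60: provided.
Lab 1 (pledges 0, payoff 112): pledging 20 → total 100, payoff 92. No gain.
Lab 2 (pledges 0, payoff 112): pledging 40 → total 120, payoff 72. No gain.
Lab 3 (pledges 80, payoff 32): dropping to 0 → total 0, payoff 0. No gain.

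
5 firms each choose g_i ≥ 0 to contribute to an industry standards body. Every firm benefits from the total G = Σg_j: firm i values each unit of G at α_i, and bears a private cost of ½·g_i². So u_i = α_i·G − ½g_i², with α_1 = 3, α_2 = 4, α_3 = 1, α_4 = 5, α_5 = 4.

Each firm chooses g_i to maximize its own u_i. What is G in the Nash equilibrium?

Firm i's FOC: ∂u_i/∂g_i = α_i − g_i = 0, so g_i* = α_i.
NE contributions = (3, 4, 1, 5, 4); G = 17.

17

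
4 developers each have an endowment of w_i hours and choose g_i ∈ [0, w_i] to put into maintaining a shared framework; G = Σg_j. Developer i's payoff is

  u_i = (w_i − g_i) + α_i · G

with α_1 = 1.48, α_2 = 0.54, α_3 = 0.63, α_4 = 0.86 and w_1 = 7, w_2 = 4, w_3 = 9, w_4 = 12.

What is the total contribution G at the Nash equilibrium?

∂u_i/∂g_i = α_i − 1, so developer i contributes w_i if α_i > 1, else 0.
α_i > 1 for i ∈ {1}; NE contributions (7, 0, 0, 0), G = 7.

7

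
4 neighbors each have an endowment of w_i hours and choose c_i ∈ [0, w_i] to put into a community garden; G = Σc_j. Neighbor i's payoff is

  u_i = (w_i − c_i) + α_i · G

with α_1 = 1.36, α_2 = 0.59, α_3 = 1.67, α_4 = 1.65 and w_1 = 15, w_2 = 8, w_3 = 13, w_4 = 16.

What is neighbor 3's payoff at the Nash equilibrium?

73.48

∂u_i/∂c_i = α_i − 1, so neighbor i contributes w_i if α_i > 1, else 0.
α_i > 1 for i ∈ {1, 3, 4}; NE contributions (15, 0, 13, 16), G = 44.
u_3 = (13 − 13) + 1.67·44 = 73.48.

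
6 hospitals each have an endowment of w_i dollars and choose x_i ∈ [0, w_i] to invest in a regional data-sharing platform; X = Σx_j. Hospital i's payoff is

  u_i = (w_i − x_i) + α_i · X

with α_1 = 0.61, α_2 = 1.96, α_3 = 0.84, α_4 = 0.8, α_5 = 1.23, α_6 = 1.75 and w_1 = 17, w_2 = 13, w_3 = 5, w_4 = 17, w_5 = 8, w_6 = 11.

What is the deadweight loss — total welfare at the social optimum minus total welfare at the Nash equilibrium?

241.41

∂u_i/∂x_i = α_i − 1, so hospital i contributes w_i if α_i > 1, else 0.
α_i > 1 for i ∈ {2, 5, 6}; NE contributions (0, 13, 0, 0, 8, 11), X = 32.
W^NE = Σw_i − X^NE + (Σα_i)·X^NE = 71 + 6.19·32 = 269.08.
Planner: ∂(Σu_j)/∂x_i = Σα_j − 1 = 6.19 > 0, so everyone contributes w_i; X^SO = 71, W^SO = 71 + 6.19·71 = 510.49.
Deadweight loss = 241.41.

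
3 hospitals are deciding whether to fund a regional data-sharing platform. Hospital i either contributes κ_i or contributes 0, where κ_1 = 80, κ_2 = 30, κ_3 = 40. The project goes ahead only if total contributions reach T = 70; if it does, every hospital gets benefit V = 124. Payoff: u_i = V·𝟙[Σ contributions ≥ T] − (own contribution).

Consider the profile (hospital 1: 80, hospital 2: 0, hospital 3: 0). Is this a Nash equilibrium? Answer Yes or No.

Yes

Total = 80 ≥ 70: provided.
Hospital 1 (pledges 80, payoff 44): dropping to 0 → total 0, payoff 0. No gain.
Hospital 2 (pledges 0, payoff 124): pledging 30 → total 110, payoff 94. No gain.
Hospital 3 (pledges 0, payoff 124): pledging 40 → total 120, payoff 84. No gain.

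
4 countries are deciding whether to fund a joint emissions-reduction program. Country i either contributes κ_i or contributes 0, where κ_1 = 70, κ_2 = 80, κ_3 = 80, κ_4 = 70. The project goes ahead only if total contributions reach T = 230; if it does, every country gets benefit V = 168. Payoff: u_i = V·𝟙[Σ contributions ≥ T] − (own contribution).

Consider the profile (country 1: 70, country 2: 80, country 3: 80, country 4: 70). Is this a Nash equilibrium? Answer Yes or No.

No

Total = 300 ≥ 230: provided.
Country 1 (pledges 70, payoff 98): dropping to 0 → total 230, payoff 168. Profitable deviation.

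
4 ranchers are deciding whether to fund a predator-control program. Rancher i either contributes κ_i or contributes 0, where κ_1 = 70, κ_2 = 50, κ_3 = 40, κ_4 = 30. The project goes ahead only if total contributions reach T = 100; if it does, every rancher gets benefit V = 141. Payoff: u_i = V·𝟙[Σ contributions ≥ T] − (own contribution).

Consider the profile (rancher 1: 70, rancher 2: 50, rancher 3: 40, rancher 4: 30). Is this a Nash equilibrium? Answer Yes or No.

No

Total = 190 ≥ 100: provided.
Rancher 1 (pledges 70, payoff 71): dropping to 0 → total 120, payoff 141. Profitable deviation.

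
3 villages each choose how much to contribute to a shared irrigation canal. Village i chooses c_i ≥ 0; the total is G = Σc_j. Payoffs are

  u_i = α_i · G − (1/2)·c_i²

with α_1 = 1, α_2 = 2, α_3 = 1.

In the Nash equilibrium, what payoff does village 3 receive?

Village i's FOC: ∂u_i/∂c_i = α_i − c_i = 0, so c_i* = α_i.
NE contributions = (1, 2, 1); G = 4.
u_3 = α_3·G − ½·(c_3)² = 1·4 − ½·1² = 3.5.

3.5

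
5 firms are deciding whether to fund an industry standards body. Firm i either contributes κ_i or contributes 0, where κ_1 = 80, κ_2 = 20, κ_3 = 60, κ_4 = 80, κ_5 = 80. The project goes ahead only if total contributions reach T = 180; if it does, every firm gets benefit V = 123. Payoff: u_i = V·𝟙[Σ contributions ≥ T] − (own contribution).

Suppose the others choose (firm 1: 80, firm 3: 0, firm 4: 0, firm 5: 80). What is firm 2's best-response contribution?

20

Others' total = 160. Contributing 20 brings total to 180 ≥ 180: gain V − κ_2 = 103.
Best response: 20.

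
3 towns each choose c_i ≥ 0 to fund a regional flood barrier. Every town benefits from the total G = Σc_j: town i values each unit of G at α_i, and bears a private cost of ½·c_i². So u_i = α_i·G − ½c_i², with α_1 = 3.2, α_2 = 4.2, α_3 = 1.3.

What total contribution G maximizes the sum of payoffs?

Planner FOC: ∂(Σu_j)/∂c_i = (Σα_j) − c_i = 0, so c_i^SO = Σα_j = 8.7 for every i; G^SO = 26.1.

26.1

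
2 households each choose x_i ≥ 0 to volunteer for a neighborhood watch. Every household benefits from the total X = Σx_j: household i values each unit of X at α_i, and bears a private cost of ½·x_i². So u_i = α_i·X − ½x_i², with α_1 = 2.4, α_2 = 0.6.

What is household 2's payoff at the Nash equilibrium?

1.62

Household i's FOC: ∂u_i/∂x_i = α_i − x_i = 0, so x_i* = α_i.
NE contributions = (2.4, 0.6); X = 3.
u_2 = α_2·X − ½·(x_2)² = 0.6·3 − ½·0.6² = 1.62.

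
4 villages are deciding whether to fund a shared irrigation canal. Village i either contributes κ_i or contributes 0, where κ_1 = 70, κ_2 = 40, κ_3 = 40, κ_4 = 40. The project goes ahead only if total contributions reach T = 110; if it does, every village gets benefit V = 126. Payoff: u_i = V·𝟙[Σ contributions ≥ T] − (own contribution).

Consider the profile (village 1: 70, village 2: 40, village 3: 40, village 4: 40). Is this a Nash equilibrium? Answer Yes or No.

Total = 190 ≥ 110: provided.
Village 1 (pledges 70, payoff 56): dropping to 0 → total 120, payoff 126. Profitable deviation.

No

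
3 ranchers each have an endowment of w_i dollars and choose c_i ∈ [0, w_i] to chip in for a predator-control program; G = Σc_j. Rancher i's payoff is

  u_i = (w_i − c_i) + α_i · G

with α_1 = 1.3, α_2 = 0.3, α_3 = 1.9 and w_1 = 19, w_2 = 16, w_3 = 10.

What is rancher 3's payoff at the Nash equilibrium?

∂u_i/∂c_i = α_i − 1, so rancher i contributes w_i if α_i > 1, else 0.
α_i > 1 for i ∈ {1, 3}; NE contributions (19, 0, 10), G = 29.
u_3 = (10 − 10) + 1.9·29 = 55.1.

55.1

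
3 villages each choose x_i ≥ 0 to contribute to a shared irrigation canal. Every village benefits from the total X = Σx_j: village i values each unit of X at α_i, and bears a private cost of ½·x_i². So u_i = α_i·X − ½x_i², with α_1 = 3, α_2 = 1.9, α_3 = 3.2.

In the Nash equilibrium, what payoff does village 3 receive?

20.8

Village i's FOC: ∂u_i/∂x_i = α_i − x_i = 0, so x_i* = α_i.
NE contributions = (3, 1.9, 3.2); X = 8.1.
u_3 = α_3·X − ½·(x_3)² = 3.2·8.1 − ½·3.2² = 20.8.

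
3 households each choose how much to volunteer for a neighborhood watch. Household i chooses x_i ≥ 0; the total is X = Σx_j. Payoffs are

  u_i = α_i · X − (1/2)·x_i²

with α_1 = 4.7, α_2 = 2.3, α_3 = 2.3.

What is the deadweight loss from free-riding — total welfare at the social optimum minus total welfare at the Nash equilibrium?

Household i's FOC: ∂u_i/∂x_i = α_i − x_i = 0, so x_i* = α_i.
NE contributions = (4.7, 2.3, 2.3); X = 9.3.
W^NE = (Σα)·X − ½Σα_i² = 9.3² − ½·32.67 = 70.155.
Planner sets x_i = Σα_j = 9.3 for every i, so X^SO = 3·9.3 = 27.9.
W^SO = (Σα)·X^SO − ½·3·(Σα)² = (3/2)·9.3² = 129.735.
Deadweight loss = W^SO − W^NE = 59.58.

59.58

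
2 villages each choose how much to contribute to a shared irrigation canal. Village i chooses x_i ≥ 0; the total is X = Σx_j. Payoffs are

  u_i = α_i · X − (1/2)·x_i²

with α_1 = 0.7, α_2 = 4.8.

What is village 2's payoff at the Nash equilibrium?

Village i's FOC: ∂u_i/∂x_i = α_i − x_i = 0, so x_i* = α_i.
NE contributions = (0.7, 4.8); X = 5.5.
u_2 = α_2·X − ½·(x_2)² = 4.8·5.5 − ½·4.8² = 14.88.

14.88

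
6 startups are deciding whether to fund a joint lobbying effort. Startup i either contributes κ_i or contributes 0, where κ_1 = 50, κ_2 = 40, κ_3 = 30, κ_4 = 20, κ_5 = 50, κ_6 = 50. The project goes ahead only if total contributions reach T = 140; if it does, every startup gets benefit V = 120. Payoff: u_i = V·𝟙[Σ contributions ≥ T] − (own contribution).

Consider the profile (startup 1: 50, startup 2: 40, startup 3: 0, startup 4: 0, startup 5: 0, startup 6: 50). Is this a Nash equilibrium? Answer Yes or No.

Yes

Total = 140 ≥ 140: provided.
Startup 1 (pledges 50, payoff 70): dropping to 0 → total 90, payoff 0. No gain.
Startup 2 (pledges 40, payoff 80): dropping to 0 → total 100, payoff 0. No gain.
Startup 3 (pledges 0, payoff 120): pledging 30 → total 170, payoff 90. No gain.
Startup 4 (pledges 0, payoff 120): pledging 20 → total 160, payoff 100. No gain.
Startup 5 (pledges 0, payoff 120): pledging 50 → total 190, payoff 70. No gain.
Startup 6 (pledges 50, payoff 70): dropping to 0 → total 90, payoff 0. No gain.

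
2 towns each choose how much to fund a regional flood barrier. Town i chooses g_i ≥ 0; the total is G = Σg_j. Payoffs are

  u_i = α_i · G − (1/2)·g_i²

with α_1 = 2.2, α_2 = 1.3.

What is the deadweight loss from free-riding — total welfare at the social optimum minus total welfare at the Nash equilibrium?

Town i's FOC: ∂u_i/∂g_i = α_i − g_i = 0, so g_i* = α_i.
NE contributions = (2.2, 1.3); G = 3.5.
W^NE = (Σα)·G − ½Σα_i² = 3.5² − ½·6.53 = 8.985.
Planner sets g_i = Σα_j = 3.5 for every i, so G^SO = 2·3.5 = 7.
W^SO = (Σα)·G^SO − ½·2·(Σα)² = (2/2)·3.5² = 12.25.
Deadweight loss = W^SO − W^NE = 3.265.

3.265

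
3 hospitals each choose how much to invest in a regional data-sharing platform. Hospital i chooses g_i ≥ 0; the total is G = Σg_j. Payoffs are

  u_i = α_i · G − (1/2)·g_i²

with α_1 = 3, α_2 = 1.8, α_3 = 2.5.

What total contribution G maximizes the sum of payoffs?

Planner FOC: ∂(Σu_j)/∂g_i = (Σα_j) − g_i = 0, so g_i^SO = Σα_j = 7.3 for every i; G^SO = 21.9.

21.9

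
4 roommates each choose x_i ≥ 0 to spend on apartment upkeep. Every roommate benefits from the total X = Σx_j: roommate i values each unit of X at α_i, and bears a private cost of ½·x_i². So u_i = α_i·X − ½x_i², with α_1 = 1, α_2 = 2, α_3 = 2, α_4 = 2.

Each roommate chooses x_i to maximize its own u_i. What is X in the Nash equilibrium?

Roommate i's FOC: ∂u_i/∂x_i = α_i − x_i = 0, so x_i* = α_i.
NE contributions = (1, 2, 2, 2); X = 7.

7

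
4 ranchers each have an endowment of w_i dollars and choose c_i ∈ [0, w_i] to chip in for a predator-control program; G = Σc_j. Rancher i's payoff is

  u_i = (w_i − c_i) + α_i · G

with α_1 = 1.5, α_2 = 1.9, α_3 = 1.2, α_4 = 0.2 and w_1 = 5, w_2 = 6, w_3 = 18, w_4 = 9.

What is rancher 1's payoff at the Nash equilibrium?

43.5

∂u_i/∂c_i = α_i − 1, so rancher i contributes w_i if α_i > 1, else 0.
α_i > 1 for i ∈ {1, 2, 3}; NE contributions (5, 6, 18, 0), G = 29.
u_1 = (5 − 5) + 1.5·29 = 43.5.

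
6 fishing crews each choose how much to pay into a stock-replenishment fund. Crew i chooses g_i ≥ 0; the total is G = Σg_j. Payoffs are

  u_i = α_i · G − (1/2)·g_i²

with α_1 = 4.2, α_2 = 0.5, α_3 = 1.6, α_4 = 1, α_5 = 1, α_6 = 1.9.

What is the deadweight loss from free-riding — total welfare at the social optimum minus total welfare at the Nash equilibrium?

221.11

Crew i's FOC: ∂u_i/∂g_i = α_i − g_i = 0, so g_i* = α_i.
NE contributions = (4.2, 0.5, 1.6, 1, 1, 1.9); G = 10.2.
W^NE = (Σα)·G − ½Σα_i² = 10.2² − ½·26.06 = 91.01.
Planner sets g_i = Σα_j = 10.2 for every i, so G^SO = 6·10.2 = 61.2.
W^SO = (Σα)·G^SO − ½·6·(Σα)² = (6/2)·10.2² = 312.12.
Deadweight loss = W^SO − W^NE = 221.11.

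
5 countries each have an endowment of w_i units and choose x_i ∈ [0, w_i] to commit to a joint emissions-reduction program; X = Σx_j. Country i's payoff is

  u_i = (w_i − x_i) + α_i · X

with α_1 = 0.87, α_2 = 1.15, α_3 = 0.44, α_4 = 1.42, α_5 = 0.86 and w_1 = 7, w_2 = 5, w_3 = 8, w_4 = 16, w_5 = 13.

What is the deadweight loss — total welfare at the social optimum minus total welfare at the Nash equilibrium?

104.72

∂u_i/∂x_i = α_i − 1, so country i contributes w_i if α_i > 1, else 0.
α_i > 1 for i ∈ {2, 4}; NE contributions (0, 5, 0, 16, 0), X = 21.
W^NE = Σw_i − X^NE + (Σα_i)·X^NE = 49 + 3.74·21 = 127.54.
Planner: ∂(Σu_j)/∂x_i = Σα_j − 1 = 3.74 > 0, so everyone contributes w_i; X^SO = 49, W^SO = 49 + 3.74·49 = 232.26.
Deadweight loss = 104.72.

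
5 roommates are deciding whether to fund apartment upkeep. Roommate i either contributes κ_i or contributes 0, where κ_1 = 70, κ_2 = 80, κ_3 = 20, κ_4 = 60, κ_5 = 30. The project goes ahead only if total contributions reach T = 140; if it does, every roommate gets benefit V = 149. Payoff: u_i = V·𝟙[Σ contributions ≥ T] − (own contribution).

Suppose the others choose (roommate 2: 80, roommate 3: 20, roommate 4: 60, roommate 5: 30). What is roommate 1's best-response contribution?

0

Others' total = 190 ≥ 140; contributing adds cost 70 for no extra benefit.
Best response: 0.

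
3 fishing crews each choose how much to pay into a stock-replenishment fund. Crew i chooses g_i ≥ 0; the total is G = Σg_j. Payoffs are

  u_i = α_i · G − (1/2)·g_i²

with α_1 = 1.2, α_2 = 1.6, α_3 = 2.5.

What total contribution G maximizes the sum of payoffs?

15.9

Planner FOC: ∂(Σu_j)/∂g_i = (Σα_j) − g_i = 0, so g_i^SO = Σα_j = 5.3 for every i; G^SO = 15.9.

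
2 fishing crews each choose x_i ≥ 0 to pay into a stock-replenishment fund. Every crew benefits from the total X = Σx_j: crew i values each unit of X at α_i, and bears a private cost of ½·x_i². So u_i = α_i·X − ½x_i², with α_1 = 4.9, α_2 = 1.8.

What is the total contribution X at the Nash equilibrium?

Crew i's FOC: ∂u_i/∂x_i = α_i − x_i = 0, so x_i* = α_i.
NE contributions = (4.9, 1.8); X = 6.7.

6.7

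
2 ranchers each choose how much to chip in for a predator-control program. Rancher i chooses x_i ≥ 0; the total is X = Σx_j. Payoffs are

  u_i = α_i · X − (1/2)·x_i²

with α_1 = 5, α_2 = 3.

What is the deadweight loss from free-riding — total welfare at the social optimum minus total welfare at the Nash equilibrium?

17

Rancher i's FOC: ∂u_i/∂x_i = α_i − x_i = 0, so x_i* = α_i.
NE contributions = (5, 3); X = 8.
W^NE = (Σα)·X − ½Σα_i² = 8² − ½·34 = 47.
Planner sets x_i = Σα_j = 8 for every i, so X^SO = 2·8 = 16.
W^SO = (Σα)·X^SO − ½·2·(Σα)² = (2/2)·8² = 64.
Deadweight loss = W^SO − W^NE = 17.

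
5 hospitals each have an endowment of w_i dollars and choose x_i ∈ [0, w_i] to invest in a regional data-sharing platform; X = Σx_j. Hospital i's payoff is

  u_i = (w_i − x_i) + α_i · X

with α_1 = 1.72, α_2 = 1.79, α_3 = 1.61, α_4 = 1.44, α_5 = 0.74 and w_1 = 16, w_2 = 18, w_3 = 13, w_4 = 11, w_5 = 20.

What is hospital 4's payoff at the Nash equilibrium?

∂u_i/∂x_i = α_i − 1, so hospital i contributes w_i if α_i > 1, else 0.
α_i > 1 for i ∈ {1, 2, 3, 4}; NE contributions (16, 18, 13, 11, 0), X = 58.
u_4 = (11 − 11) + 1.44·58 = 83.52.

83.52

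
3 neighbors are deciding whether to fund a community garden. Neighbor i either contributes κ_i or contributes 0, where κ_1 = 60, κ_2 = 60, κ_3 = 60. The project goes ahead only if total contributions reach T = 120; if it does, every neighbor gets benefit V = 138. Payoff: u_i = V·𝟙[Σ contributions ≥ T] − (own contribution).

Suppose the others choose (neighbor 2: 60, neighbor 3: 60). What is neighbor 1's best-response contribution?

Others' total = 120 ≥ 120; contributing adds cost 60 for no extra benefit.
Best response: 0.

0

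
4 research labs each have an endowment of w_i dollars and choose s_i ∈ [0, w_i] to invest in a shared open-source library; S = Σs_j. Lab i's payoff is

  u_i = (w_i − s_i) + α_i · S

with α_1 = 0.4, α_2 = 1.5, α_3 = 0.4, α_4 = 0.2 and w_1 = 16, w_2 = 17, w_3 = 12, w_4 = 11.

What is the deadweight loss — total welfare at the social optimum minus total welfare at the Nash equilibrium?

∂u_i/∂s_i = α_i − 1, so lab i contributes w_i if α_i > 1, else 0.
α_i > 1 for i ∈ {2}; NE contributions (0, 17, 0, 0), S = 17.
W^NE = Σw_i − S^NE + (Σα_i)·S^NE = 56 + 1.5·17 = 81.5.
Planner: ∂(Σu_j)/∂s_i = Σα_j − 1 = 1.5 > 0, so everyone contributes w_i; S^SO = 56, W^SO = 56 + 1.5·56 = 140.
Deadweight loss = 58.5.

58.5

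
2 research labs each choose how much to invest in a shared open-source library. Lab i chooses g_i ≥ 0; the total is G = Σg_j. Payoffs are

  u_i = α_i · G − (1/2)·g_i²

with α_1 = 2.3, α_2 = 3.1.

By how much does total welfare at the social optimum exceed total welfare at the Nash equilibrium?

Lab i's FOC: ∂u_i/∂g_i = α_i − g_i = 0, so g_i* = α_i.
NE contributions = (2.3, 3.1); G = 5.4.
W^NE = (Σα)·G − ½Σα_i² = 5.4² − ½·14.9 = 21.71.
Planner sets g_i = Σα_j = 5.4 for every i, so G^SO = 2·5.4 = 10.8.
W^SO = (Σα)·G^SO − ½·2·(Σα)² = (2/2)·5.4² = 29.16.
Deadweight loss = W^SO − W^NE = 7.45.

7.45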